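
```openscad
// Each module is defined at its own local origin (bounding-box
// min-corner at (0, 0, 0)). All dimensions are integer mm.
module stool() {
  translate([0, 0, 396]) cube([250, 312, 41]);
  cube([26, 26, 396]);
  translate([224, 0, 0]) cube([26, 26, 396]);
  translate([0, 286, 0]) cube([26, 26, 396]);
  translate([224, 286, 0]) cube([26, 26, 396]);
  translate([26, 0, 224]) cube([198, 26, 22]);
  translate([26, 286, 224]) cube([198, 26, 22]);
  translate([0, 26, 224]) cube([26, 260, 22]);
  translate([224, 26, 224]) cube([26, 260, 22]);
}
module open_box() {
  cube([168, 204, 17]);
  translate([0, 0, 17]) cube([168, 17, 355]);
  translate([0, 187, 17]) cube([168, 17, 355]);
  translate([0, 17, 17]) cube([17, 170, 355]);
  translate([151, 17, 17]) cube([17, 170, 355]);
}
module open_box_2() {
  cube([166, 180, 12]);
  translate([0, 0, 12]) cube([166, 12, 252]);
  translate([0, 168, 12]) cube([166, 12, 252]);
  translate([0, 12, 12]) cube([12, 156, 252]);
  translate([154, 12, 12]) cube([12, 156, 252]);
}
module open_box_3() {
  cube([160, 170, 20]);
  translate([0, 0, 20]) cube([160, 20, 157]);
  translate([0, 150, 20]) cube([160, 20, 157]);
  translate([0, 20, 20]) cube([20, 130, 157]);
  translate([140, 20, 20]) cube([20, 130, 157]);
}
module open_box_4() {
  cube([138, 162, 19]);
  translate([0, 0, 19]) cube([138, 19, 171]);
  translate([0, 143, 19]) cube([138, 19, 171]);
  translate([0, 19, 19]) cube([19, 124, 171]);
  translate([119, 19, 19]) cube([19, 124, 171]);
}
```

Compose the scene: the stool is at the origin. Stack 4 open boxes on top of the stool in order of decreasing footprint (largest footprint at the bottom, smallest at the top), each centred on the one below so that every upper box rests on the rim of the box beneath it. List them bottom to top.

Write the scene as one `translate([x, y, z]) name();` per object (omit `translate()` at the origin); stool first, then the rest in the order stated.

stool();
translate([41, 54, 437]) open_box();
translate([42, 66, 809]) open_box_2();
translate([45, 71, 1073]) open_box_3();
translate([56, 75, 1250]) open_box_4();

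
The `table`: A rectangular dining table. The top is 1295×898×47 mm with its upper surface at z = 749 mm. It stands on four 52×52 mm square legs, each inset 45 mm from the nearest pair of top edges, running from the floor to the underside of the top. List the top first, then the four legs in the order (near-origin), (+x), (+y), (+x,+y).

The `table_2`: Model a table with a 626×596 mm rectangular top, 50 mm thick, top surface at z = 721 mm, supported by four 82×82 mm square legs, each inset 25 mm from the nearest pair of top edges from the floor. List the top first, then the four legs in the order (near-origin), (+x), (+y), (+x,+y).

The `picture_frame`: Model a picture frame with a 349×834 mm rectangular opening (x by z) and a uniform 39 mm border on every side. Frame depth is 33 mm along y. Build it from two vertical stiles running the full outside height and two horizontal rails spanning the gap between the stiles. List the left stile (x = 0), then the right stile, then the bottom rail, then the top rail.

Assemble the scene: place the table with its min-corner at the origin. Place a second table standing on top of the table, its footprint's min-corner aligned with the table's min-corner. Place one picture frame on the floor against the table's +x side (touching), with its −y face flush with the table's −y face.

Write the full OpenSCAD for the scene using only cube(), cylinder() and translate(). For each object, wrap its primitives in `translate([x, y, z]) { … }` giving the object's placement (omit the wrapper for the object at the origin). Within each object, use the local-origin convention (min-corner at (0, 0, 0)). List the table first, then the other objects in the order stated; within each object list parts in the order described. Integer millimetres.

translate([0, 0, 702]) cube([1295, 898, 47]);
translate([45, 45, 0]) cube([52, 52, 702]);
translate([1198, 45, 0]) cube([52, 52, 702]);
translate([45, 801, 0]) cube([52, 52, 702]);
translate([1198, 801, 0]) cube([52, 52, 702]);
translate([0, 0, 749]) {
  translate([0, 0, 671]) cube([626, 596, 50]);
  translate([25, 25, 0]) cube([82, 82, 671]);
  translate([519, 25, 0]) cube([82, 82, 671]);
  translate([25, 489, 0]) cube([82, 82, 671]);
  translate([519, 489, 0]) cube([82, 82, 671]);
}
translate([1295, 0, 0]) {
  cube([39, 33, 912]);
  translate([388, 0, 0]) cube([39, 33, 912]);
  translate([39, 0, 0]) cube([349, 33, 39]);
  translate([39, 0, 873]) cube([349, 33, 39]);
}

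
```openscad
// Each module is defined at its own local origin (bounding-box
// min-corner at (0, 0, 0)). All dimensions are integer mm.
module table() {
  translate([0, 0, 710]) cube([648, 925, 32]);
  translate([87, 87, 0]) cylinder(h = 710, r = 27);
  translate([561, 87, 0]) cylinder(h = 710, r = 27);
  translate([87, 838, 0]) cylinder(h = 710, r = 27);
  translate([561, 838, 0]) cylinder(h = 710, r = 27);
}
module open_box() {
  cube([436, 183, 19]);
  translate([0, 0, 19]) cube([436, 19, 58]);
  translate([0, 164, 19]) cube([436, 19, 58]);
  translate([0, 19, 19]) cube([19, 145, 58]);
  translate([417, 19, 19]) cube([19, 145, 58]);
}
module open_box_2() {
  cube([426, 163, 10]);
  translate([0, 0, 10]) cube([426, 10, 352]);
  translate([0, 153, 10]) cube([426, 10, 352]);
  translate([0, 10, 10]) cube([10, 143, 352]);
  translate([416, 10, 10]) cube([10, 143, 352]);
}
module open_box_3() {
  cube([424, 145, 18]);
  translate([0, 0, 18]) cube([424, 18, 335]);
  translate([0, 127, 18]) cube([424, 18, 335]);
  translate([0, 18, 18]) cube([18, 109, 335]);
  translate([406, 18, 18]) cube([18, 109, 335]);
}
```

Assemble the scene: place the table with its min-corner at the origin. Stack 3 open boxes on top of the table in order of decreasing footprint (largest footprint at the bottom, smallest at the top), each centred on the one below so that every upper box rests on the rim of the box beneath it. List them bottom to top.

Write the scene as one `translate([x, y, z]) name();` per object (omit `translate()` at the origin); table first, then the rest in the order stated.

table();
translate([106, 371, 742]) open_box();
translate([111, 381, 819]) open_box_2();
translate([112, 390, 1181]) open_box_3();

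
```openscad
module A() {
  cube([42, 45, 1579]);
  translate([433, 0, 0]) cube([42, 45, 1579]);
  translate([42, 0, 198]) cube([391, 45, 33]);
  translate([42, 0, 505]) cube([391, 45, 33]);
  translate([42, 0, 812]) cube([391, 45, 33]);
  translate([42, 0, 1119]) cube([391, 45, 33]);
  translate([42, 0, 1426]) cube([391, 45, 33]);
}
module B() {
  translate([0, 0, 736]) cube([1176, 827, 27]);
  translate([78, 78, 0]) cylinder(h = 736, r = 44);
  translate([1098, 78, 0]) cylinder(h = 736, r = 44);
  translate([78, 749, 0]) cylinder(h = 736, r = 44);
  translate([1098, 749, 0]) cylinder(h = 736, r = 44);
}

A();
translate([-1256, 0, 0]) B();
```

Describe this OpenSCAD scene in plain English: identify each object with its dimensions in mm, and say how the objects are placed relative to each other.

A is a straight ladder. Two 42×45 mm vertical rails, 1579 mm tall, stand 475 mm apart (outside-to-outside) with their front faces coplanar on the −y side. 5 rungs, each 45 mm deep and 33 mm tall, span between the inner faces of the rails, front faces flush with the rails. The lowest rung's underside is at z = 198 mm and rungs are spaced 307 mm apart (underside to underside).

B is a table: top 1176 mm (x) × 827 mm (y), 27 mm thick, upper face at z = 763 mm, on four round legs of 88 mm diameter, each leg's bounding box inset 34 mm from the nearest pair of top edges, running from z = 0 to the bottom of the top.

The table is on the floor beside the ladder on its −x side.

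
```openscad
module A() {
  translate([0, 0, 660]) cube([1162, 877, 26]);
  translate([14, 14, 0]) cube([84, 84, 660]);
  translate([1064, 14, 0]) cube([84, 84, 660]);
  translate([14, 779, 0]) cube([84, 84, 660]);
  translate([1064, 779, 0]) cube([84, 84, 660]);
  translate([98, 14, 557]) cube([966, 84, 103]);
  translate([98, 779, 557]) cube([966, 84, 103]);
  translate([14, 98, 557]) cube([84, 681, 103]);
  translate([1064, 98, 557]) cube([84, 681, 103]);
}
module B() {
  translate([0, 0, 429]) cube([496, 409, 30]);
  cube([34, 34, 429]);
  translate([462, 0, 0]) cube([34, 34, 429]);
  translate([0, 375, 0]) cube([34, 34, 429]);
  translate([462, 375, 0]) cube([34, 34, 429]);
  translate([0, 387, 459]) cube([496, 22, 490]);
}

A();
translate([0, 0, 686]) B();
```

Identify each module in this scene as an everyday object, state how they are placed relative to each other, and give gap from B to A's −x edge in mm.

A is a table. B is a chair. The chair is on top of the table. The gap from the chair to the table's −x edge is 0 mm.

The chair's min-x is at 0; the table's min-x is 0; gap = 0 mm.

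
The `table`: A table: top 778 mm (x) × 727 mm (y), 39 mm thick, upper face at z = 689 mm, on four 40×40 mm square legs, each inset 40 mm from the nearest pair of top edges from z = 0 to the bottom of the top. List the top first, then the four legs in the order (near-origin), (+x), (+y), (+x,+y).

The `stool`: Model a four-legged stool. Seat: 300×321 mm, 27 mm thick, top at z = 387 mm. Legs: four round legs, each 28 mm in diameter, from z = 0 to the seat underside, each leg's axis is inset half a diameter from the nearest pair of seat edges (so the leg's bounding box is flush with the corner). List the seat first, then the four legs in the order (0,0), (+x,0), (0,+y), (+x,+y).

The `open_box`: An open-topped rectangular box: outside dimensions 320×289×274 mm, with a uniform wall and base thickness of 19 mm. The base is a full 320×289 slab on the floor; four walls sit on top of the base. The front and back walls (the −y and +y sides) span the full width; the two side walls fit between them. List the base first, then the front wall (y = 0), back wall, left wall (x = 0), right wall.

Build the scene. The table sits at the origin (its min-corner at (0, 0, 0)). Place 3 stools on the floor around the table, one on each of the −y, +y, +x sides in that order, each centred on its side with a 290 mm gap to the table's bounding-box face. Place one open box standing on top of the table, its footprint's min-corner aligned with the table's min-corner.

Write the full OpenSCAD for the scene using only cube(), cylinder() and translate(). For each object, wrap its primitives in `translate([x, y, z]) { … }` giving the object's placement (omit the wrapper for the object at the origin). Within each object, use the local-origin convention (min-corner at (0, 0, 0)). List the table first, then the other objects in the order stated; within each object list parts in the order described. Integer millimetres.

translate([0, 0, 650]) cube([778, 727, 39]);
translate([40, 40, 0]) cube([40, 40, 650]);
translate([698, 40, 0]) cube([40, 40, 650]);
translate([40, 647, 0]) cube([40, 40, 650]);
translate([698, 647, 0]) cube([40, 40, 650]);
translate([239, -611, 0]) {
  translate([0, 0, 360]) cube([300, 321, 27]);
  translate([14, 14, 0]) cylinder(h = 360, r = 14);
  translate([286, 14, 0]) cylinder(h = 360, r = 14);
  translate([14, 307, 0]) cylinder(h = 360, r = 14);
  translate([286, 307, 0]) cylinder(h = 360, r = 14);
}
translate([239, 1017, 0]) {
  translate([0, 0, 360]) cube([300, 321, 27]);
  translate([14, 14, 0]) cylinder(h = 360, r = 14);
  translate([286, 14, 0]) cylinder(h = 360, r = 14);
  translate([14, 307, 0]) cylinder(h = 360, r = 14);
  translate([286, 307, 0]) cylinder(h = 360, r = 14);
}
translate([1068, 203, 0]) {
  translate([0, 0, 360]) cube([300, 321, 27]);
  translate([14, 14, 0]) cylinder(h = 360, r = 14);
  translate([286, 14, 0]) cylinder(h = 360, r = 14);
  translate([14, 307, 0]) cylinder(h = 360, r = 14);
  translate([286, 307, 0]) cylinder(h = 360, r = 14);
}
translate([0, 0, 689]) {
  cube([320, 289, 19]);
  translate([0, 0, 19]) cube([320, 19, 255]);
  translate([0, 270, 19]) cube([320, 19, 255]);
  translate([0, 19, 19]) cube([19, 251, 255]);
  translate([301, 19, 19]) cube([19, 251, 255]);
}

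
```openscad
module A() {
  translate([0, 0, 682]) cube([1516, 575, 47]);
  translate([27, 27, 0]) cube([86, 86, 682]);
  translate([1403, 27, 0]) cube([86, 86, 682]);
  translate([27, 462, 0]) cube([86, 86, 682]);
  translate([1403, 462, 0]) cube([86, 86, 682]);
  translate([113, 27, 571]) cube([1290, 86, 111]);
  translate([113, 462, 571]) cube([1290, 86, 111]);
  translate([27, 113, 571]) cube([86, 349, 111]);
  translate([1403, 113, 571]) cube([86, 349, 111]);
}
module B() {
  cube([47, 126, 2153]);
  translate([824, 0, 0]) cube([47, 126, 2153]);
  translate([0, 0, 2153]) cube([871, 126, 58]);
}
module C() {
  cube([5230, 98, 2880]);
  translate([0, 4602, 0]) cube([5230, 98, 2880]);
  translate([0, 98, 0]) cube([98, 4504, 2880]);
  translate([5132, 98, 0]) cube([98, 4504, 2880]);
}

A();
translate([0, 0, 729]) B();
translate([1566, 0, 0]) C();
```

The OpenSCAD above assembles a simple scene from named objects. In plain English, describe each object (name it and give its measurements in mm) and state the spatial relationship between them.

A is a rectangular dining table. The top is 1516×575×47 mm with its upper surface at z = 729 mm. It stands on four 86×86 mm square legs, each inset 27 mm from the nearest pair of top edges, running from the floor to the underside of the top. Four apron rails, 86 mm thick and 111 mm tall, run between adjacent legs with their top edges flush with the underside of the top and their outer faces flush with the legs' outer faces.

B is a door frame. The clear opening is 777 mm wide and 2153 mm high. Two 47 mm wide jambs, 126 mm deep, stand either side of the opening from the floor to the top of the opening. A 58 mm thick head sits across the top of both jambs, spanning the full outside width of the frame.

C is the wall frame of a small rectangular building: four walls, each 2880 mm tall and 98 mm thick, enclosing a footprint 5230 mm (x) by 4700 mm (y) outside-to-outside, with no floor or roof. The front and back walls (the −y and +y sides) span the full width; the two side walls fit between them.

The door frame is on top of the table. The house frame is on the floor beside the table on its +x side.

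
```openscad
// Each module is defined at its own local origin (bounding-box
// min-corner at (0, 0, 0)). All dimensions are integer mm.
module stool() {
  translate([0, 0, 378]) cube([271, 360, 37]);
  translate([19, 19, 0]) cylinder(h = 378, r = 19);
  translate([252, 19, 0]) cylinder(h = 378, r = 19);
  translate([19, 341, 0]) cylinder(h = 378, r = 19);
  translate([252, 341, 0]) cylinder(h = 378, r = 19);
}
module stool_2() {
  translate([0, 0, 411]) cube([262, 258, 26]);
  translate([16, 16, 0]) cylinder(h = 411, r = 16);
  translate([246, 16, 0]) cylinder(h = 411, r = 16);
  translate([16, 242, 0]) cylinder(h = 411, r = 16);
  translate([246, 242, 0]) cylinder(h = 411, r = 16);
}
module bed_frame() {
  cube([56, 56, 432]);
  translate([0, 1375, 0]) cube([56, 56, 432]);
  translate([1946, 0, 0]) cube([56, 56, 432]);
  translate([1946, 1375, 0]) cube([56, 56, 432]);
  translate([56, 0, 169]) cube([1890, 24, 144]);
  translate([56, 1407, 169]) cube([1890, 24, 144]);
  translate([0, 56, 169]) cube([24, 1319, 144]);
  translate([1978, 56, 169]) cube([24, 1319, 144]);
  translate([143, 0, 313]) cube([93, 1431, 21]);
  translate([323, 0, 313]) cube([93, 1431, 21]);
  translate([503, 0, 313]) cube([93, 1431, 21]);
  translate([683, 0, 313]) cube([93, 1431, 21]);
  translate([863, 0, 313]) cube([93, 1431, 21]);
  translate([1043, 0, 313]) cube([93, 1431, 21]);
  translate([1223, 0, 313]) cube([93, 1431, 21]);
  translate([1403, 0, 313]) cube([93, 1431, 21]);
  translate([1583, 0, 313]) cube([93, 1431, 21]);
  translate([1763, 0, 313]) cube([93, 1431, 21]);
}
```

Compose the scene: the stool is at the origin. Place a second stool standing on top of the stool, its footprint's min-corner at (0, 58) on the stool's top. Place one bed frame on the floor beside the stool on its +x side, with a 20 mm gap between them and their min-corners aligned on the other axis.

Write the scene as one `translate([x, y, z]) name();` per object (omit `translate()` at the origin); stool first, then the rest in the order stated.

stool();
translate([0, 58, 415]) stool_2();
translate([291, 0, 0]) bed_frame();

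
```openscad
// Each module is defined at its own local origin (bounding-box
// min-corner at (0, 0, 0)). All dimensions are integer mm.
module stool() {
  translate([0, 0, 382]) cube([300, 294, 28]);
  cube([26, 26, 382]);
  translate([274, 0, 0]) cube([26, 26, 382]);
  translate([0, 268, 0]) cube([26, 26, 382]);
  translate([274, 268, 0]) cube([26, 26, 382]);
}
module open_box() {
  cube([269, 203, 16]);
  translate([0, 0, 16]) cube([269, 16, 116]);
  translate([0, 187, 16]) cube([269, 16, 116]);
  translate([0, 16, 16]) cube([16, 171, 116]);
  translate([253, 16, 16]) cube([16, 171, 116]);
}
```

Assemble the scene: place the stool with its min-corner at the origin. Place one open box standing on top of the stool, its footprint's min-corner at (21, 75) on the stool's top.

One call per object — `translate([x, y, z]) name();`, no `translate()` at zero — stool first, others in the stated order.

stool();
translate([21, 75, 410]) open_box();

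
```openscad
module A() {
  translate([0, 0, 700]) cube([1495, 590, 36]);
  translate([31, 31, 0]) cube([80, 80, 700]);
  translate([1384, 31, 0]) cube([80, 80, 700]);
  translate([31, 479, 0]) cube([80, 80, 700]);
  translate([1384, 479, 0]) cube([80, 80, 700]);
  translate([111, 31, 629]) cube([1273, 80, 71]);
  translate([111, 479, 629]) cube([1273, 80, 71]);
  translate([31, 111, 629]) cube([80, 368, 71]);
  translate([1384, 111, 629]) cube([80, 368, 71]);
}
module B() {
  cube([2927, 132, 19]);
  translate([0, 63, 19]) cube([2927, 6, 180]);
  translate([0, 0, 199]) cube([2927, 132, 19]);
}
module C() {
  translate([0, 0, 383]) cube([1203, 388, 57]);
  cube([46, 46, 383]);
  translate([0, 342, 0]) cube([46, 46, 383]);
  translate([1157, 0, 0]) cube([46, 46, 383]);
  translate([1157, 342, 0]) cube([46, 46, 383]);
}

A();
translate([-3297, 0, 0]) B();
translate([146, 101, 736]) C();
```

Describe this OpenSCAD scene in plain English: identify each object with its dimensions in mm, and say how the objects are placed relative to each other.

A is a table with a 1495×590 mm rectangular top, 36 mm thick, top surface at z = 736 mm, supported by four 80×80 mm square legs, each inset 31 mm from the nearest pair of top edges, running from the floor. Four apron rails, 80 mm thick and 71 mm tall, run between adjacent legs with their top edges flush with the underside of the top and their outer faces flush with the legs' outer faces.

B is an I-beam lying along x, 2927 mm long. Overall section height 218 mm. Two flanges 132 mm wide (y) and 19 mm thick, one on the floor and one at the top; a web 6 mm thick runs between them, centred on the flange width.

C is a long wooden bench with a 1203 mm (x) × 388 mm (y) seat, 57 mm thick, its top surface 440 mm above the floor. Four 46 mm square legs at the seat corners, flush with the edges, run from z = 0 to the seat underside.

The I-beam is on the floor beside the table on its −x side. The bench is on top of the table, centred.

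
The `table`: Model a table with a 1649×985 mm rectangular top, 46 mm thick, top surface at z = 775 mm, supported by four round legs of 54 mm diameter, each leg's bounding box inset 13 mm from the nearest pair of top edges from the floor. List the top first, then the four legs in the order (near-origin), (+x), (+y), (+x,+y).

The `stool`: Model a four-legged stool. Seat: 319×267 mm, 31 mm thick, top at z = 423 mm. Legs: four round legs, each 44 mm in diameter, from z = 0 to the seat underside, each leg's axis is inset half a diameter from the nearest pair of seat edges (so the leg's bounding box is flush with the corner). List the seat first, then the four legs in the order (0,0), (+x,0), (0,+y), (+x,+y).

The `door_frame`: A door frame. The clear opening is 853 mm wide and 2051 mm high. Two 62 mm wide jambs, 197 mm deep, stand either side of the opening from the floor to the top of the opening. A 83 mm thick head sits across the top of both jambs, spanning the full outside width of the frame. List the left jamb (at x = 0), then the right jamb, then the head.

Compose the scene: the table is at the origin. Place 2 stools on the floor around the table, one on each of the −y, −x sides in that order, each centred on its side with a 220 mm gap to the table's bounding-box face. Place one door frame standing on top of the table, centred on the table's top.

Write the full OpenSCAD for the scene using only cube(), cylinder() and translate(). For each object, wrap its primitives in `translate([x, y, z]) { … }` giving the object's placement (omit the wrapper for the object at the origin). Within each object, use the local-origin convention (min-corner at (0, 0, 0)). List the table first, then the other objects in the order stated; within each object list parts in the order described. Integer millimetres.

translate([0, 0, 729]) cube([1649, 985, 46]);
translate([40, 40, 0]) cylinder(h = 729, r = 27);
translate([1609, 40, 0]) cylinder(h = 729, r = 27);
translate([40, 945, 0]) cylinder(h = 729, r = 27);
translate([1609, 945, 0]) cylinder(h = 729, r = 27);
translate([665, -487, 0]) {
  translate([0, 0, 392]) cube([319, 267, 31]);
  translate([22, 22, 0]) cylinder(h = 392, r = 22);
  translate([297, 22, 0]) cylinder(h = 392, r = 22);
  translate([22, 245, 0]) cylinder(h = 392, r = 22);
  translate([297, 245, 0]) cylinder(h = 392, r = 22);
}
translate([-539, 359, 0]) {
  translate([0, 0, 392]) cube([319, 267, 31]);
  translate([22, 22, 0]) cylinder(h = 392, r = 22);
  translate([297, 22, 0]) cylinder(h = 392, r = 22);
  translate([22, 245, 0]) cylinder(h = 392, r = 22);
  translate([297, 245, 0]) cylinder(h = 392, r = 22);
}
translate([336, 394, 775]) {
  cube([62, 197, 2051]);
  translate([915, 0, 0]) cube([62, 197, 2051]);
  translate([0, 0, 2051]) cube([977, 197, 83]);
}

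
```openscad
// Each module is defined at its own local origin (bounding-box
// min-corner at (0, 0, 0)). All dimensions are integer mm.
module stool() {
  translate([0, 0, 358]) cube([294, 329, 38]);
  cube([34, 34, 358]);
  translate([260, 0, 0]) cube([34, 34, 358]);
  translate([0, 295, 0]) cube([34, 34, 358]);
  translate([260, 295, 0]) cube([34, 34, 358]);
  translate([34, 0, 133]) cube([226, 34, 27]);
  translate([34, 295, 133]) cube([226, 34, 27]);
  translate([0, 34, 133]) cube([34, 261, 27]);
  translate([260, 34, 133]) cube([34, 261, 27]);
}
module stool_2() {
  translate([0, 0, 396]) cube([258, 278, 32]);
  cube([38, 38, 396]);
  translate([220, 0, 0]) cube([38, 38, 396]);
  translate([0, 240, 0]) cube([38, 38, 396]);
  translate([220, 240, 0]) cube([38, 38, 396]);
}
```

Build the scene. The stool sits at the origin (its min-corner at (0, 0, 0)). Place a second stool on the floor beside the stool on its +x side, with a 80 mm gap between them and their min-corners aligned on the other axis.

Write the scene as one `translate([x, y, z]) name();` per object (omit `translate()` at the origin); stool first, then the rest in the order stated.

stool();
translate([374, 0, 0]) stool_2();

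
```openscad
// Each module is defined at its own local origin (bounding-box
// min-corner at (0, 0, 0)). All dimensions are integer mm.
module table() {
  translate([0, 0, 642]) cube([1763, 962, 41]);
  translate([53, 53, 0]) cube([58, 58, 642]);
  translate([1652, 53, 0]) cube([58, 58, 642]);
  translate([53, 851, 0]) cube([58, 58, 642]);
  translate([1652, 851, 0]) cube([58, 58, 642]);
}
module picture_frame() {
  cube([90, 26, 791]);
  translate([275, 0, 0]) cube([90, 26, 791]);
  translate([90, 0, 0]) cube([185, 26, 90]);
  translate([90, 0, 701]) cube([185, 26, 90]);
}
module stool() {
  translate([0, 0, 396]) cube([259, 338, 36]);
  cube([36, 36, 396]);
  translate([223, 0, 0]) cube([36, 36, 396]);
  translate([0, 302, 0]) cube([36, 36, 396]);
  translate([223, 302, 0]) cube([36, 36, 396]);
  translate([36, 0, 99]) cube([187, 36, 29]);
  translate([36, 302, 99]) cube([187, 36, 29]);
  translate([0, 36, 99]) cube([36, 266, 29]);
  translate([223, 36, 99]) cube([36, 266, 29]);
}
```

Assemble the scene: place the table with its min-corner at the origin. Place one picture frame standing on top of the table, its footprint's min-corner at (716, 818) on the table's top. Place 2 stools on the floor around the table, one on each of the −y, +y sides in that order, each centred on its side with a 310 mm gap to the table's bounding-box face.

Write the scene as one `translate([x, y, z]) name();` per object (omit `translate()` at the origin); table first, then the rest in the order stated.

table();
translate([716, 818, 683]) picture_frame();
translate([752, -648, 0]) stool();
translate([752, 1272, 0]) stool();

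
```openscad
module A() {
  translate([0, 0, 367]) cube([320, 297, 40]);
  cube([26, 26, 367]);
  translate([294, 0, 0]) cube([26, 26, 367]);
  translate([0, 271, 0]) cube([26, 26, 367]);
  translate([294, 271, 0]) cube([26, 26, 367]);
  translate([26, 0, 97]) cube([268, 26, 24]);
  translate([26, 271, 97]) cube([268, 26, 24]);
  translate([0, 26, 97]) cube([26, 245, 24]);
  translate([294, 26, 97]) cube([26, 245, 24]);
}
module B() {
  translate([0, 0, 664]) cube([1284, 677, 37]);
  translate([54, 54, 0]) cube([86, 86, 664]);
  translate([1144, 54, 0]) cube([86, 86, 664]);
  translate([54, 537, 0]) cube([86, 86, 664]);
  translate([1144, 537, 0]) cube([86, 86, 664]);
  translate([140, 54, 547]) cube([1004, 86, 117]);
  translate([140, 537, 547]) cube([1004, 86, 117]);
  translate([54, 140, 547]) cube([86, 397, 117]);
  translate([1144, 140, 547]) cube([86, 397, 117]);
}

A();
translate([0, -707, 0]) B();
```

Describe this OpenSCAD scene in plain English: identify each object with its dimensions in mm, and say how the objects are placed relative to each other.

A is a four-legged stool. The seat is a 320×297×40 mm slab whose top surface is at z = 407 mm; four square legs, each 26×26 mm in cross-section, run from the floor (z = 0) to the underside of the seat, each flush with a corner of the seat. Four stretchers, 26 mm wide and 24 mm tall, connect adjacent legs with their undersides at z = 97 mm, each running between the inner faces of the legs it joins and aligned with the legs' outer faces on the other axis.

B is a table: top 1284 mm (x) × 677 mm (y), 37 mm thick, upper face at z = 701 mm, on four 86×86 mm square legs, each inset 54 mm from the nearest pair of top edges, running from z = 0 to the bottom of the top. Four apron rails, 86 mm thick and 117 mm tall, run between adjacent legs with their top edges flush with the underside of the top and their outer faces flush with the legs' outer faces.

The table is on the floor beside the stool on its −y side.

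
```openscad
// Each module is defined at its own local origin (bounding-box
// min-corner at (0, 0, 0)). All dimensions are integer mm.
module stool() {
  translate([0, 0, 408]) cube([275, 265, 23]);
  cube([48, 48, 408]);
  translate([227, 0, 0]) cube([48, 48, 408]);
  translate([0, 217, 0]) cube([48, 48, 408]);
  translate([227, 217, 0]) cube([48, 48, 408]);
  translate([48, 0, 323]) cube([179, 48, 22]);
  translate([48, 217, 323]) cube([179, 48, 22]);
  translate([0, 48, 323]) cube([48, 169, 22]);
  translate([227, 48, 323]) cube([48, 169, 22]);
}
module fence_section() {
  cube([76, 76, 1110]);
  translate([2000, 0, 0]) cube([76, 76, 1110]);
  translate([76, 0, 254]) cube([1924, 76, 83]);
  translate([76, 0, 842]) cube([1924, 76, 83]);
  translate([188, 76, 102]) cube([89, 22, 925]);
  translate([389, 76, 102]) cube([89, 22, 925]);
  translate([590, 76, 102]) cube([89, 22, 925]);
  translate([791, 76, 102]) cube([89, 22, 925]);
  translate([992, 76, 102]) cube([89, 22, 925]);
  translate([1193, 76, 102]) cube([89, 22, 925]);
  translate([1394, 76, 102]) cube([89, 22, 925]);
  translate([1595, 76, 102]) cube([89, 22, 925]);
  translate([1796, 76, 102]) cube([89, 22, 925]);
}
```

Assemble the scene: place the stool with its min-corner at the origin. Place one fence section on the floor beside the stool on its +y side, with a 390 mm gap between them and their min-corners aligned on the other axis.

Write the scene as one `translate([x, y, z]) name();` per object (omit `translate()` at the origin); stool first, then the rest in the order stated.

stool();
translate([0, 655, 0]) fence_section();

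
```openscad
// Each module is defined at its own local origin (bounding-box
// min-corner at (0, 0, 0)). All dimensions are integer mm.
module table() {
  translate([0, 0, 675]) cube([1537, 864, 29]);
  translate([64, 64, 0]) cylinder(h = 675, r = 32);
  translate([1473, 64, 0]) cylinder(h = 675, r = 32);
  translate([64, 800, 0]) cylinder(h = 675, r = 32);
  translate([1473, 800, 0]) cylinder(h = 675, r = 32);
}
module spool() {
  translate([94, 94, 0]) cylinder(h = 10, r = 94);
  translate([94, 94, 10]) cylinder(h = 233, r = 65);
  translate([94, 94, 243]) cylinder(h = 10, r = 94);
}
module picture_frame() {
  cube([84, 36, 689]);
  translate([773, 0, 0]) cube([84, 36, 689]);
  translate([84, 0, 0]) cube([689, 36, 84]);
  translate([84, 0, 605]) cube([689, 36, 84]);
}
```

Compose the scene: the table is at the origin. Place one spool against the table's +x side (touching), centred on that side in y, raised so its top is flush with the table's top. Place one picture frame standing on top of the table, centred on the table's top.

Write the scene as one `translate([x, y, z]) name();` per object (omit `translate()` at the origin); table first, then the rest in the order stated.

table();
translate([1537, 338, 451]) spool();
translate([340, 414, 704]) picture_frame();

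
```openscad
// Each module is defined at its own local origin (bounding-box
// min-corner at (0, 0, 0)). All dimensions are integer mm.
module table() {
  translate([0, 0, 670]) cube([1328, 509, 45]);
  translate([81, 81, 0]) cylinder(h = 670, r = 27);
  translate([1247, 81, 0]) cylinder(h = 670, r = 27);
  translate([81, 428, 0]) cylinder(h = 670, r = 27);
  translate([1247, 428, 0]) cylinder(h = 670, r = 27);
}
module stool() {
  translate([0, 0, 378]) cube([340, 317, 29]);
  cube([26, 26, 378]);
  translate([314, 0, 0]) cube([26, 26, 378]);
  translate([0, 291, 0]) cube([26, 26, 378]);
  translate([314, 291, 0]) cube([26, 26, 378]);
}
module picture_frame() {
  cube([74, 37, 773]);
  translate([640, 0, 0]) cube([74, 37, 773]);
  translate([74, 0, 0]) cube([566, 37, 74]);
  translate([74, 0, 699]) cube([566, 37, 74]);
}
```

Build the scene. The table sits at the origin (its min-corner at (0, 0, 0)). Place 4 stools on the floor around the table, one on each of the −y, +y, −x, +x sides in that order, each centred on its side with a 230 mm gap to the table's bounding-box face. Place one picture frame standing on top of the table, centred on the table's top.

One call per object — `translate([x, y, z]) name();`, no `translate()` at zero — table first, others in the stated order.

table();
translate([494, -547, 0]) stool();
translate([494, 739, 0]) stool();
translate([-570, 96, 0]) stool();
translate([1558, 96, 0]) stool();
translate([307, 236, 715]) picture_frame();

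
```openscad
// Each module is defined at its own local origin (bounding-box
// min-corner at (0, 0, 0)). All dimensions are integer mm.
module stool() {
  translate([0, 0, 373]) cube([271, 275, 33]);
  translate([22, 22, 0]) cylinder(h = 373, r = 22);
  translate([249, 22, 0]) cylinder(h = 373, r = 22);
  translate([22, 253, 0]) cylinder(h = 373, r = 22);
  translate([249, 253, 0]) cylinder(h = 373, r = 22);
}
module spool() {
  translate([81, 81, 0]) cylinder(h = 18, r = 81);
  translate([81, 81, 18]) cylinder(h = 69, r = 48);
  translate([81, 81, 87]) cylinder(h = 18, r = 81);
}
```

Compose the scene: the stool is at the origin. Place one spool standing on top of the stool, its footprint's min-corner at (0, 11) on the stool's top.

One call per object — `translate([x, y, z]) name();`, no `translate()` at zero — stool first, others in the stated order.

stool();
translate([0, 11, 406]) spool();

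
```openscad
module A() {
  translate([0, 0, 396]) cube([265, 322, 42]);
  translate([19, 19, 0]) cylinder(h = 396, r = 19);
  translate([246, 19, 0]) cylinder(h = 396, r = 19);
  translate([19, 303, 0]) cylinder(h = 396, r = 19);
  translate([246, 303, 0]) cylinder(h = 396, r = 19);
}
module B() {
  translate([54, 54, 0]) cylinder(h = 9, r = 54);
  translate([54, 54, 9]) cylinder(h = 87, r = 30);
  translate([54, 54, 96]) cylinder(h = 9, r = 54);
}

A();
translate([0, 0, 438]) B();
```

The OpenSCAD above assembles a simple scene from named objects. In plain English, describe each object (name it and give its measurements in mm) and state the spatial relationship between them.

A is a four-legged stool. The seat is 265×322 mm, 42 mm thick, top at z = 438 mm. It stands on four round legs, each 38 mm in diameter, from z = 0 to the seat underside, each leg's axis is inset half a diameter from the nearest pair of seat edges (so the leg's bounding box is flush with the corner).

B is a spool: two coaxial disc flanges of radius 54 mm and thickness 9 mm, joined by a core cylinder of radius 30 mm and height 87 mm. The lower flange rests on z = 0 and the three cylinders share a vertical axis.

The spool is on top of the stool.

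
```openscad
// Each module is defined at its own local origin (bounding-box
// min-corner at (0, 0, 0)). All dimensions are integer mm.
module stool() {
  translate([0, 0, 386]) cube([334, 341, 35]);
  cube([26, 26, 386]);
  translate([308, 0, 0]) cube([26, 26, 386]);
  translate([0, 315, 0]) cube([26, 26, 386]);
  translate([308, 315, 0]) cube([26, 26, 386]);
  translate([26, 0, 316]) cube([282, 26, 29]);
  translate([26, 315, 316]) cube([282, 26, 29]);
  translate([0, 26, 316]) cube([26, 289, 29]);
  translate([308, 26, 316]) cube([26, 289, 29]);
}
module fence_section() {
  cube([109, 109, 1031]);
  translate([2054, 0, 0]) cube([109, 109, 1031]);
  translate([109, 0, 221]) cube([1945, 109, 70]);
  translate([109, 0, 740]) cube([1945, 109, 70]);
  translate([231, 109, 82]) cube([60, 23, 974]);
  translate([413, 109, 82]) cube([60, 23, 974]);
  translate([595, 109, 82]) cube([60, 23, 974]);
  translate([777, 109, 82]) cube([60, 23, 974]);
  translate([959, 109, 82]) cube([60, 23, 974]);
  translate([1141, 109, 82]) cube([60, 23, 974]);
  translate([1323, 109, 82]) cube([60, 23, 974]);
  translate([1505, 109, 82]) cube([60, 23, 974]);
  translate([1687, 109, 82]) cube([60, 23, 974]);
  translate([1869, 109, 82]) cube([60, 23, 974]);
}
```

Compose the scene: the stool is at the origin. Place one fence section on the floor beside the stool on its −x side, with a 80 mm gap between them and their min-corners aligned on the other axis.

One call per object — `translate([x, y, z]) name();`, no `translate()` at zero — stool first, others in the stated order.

stool();
translate([-2243, 0, 0]) fence_section();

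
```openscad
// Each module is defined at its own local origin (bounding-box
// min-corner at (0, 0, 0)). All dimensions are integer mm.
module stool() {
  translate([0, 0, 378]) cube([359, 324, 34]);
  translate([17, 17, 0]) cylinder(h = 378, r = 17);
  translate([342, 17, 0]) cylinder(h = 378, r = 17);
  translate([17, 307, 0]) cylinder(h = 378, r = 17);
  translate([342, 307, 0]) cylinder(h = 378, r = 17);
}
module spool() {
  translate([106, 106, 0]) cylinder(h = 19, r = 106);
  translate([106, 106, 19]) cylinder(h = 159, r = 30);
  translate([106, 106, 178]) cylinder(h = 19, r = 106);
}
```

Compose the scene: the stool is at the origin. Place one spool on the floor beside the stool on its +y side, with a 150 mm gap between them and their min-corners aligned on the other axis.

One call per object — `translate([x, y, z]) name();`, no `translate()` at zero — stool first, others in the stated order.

stool();
translate([0, 474, 0]) spool();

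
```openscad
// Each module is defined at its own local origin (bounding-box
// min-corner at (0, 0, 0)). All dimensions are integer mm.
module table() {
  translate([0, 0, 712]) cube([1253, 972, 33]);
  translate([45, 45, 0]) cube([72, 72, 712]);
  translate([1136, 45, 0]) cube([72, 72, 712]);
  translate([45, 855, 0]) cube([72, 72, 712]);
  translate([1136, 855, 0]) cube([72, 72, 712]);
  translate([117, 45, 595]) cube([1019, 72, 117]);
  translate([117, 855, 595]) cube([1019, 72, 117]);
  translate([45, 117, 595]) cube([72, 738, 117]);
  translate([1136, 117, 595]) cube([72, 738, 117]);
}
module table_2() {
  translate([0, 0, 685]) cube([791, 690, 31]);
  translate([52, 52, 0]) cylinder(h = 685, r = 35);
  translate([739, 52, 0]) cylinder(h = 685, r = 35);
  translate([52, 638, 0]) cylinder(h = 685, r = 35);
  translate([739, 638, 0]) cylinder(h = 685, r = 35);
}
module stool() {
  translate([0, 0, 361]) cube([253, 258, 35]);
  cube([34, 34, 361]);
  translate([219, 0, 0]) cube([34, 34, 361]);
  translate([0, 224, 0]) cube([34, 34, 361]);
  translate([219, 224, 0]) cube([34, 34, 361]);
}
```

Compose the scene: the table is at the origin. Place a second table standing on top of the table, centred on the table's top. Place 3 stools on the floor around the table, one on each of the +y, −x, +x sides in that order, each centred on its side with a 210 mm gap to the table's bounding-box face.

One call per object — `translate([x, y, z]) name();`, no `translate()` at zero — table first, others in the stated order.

table();
translate([231, 141, 745]) table_2();
translate([500, 1182, 0]) stool();
translate([-463, 357, 0]) stool();
translate([1463, 357, 0]) stool();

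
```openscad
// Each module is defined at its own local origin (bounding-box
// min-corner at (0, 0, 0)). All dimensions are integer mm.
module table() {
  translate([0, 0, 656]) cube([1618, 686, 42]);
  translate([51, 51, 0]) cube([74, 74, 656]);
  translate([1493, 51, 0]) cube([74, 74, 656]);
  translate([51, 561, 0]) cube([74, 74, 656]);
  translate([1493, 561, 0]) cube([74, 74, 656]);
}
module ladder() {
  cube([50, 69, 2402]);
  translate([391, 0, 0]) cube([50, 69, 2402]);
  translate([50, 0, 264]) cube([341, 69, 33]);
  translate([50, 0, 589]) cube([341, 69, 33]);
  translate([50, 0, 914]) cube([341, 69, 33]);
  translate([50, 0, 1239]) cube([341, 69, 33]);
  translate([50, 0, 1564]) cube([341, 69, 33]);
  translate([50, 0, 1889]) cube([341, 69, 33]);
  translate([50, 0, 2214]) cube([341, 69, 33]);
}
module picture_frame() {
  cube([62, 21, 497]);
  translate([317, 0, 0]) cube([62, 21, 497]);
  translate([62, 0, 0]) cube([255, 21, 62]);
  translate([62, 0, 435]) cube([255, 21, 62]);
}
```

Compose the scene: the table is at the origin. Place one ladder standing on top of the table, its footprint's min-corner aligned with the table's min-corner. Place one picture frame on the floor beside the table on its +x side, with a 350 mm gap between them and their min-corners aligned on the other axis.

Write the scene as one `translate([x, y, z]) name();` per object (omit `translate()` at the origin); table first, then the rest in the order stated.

table();
translate([0, 0, 698]) ladder();
translate([1968, 0, 0]) picture_frame();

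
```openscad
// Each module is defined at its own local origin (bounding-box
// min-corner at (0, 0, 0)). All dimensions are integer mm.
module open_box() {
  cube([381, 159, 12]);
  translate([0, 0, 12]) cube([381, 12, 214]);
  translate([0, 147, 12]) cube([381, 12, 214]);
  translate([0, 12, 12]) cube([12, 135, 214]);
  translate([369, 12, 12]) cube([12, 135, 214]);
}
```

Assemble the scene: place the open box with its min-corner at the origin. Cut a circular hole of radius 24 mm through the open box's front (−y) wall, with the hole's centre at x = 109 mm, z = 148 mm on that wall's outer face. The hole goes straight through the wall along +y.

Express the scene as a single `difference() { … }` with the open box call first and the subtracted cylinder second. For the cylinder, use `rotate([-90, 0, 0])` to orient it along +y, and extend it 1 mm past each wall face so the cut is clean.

difference() {
  open_box();
  translate([109, -1, 148]) rotate([-90, 0, 0]) cylinder(h = 14, r = 24);
}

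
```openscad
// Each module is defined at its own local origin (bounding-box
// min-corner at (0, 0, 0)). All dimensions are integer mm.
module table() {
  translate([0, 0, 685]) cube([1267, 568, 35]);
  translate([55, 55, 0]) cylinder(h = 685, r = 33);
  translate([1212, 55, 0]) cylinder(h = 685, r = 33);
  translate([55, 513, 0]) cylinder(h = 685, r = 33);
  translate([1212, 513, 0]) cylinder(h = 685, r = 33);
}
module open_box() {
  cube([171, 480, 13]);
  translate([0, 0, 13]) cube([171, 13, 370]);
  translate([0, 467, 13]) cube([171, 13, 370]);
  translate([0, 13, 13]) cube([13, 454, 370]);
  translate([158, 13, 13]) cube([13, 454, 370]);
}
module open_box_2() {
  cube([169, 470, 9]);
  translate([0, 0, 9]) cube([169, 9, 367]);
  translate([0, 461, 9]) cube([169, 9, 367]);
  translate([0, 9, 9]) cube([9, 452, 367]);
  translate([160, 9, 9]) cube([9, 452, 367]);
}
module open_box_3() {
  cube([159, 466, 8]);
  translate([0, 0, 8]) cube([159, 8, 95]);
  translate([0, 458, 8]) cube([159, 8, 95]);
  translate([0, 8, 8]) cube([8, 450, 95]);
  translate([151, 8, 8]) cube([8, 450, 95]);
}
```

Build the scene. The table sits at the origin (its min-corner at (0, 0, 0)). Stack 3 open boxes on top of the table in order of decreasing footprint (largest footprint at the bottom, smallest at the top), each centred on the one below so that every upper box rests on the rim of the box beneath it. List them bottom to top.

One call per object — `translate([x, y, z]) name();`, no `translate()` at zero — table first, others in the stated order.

table();
translate([548, 44, 720]) open_box();
translate([549, 49, 1103]) open_box_2();
translate([554, 51, 1479]) open_box_3();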